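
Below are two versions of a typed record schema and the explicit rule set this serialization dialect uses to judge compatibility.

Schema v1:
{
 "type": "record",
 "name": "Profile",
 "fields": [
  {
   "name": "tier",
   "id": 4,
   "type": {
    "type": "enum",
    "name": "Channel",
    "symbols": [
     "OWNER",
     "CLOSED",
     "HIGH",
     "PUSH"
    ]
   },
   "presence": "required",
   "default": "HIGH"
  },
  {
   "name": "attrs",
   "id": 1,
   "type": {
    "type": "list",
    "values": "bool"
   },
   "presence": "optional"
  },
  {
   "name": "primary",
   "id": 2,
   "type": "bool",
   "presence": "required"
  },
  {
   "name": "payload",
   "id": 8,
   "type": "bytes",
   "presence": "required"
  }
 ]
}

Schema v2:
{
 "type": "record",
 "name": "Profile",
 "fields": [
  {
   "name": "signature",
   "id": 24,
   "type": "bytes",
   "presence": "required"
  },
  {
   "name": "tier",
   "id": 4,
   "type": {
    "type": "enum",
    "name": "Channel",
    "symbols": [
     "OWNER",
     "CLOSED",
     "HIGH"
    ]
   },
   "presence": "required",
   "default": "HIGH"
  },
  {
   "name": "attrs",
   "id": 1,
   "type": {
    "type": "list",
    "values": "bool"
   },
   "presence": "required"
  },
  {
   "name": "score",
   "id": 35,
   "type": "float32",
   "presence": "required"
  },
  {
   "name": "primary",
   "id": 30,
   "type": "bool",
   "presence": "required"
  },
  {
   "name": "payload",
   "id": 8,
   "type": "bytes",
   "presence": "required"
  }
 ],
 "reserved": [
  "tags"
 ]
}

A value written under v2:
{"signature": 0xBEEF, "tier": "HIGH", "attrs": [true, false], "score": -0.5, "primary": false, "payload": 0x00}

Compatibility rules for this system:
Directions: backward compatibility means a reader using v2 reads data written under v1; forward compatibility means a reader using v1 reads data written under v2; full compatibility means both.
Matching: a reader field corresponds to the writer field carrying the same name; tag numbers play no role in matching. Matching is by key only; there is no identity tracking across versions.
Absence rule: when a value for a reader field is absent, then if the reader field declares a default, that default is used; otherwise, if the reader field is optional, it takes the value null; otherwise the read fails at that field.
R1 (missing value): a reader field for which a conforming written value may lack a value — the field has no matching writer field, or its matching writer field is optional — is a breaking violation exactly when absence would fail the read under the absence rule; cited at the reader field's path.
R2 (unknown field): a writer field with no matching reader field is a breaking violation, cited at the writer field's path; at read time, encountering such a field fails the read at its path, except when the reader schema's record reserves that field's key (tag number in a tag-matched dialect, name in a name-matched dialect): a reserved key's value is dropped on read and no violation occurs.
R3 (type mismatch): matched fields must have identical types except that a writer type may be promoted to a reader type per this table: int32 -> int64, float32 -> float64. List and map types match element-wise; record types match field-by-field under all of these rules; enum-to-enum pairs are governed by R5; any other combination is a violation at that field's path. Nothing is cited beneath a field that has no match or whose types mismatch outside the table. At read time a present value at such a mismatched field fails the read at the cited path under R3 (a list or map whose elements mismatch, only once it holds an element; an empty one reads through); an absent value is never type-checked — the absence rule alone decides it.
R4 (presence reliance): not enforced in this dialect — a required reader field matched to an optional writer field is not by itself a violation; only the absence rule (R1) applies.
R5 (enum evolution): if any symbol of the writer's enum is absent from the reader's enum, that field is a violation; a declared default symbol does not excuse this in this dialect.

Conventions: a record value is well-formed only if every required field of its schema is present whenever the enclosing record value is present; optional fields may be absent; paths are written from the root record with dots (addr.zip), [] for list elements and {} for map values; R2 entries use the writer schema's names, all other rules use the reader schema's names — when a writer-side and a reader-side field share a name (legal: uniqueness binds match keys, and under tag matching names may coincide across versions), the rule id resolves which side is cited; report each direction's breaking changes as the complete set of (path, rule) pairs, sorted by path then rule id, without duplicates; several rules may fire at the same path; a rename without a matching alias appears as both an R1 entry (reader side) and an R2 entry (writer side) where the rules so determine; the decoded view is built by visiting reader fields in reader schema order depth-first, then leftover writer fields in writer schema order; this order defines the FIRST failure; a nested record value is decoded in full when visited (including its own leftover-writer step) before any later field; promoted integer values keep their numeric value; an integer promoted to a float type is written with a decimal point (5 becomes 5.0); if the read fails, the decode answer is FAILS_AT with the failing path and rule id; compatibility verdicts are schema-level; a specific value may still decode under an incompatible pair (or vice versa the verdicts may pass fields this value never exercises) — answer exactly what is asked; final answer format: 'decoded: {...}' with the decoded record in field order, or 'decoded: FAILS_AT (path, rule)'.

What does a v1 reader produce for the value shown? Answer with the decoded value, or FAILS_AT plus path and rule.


each type pair in Profile: writer, then reader
decode (reader v1):
  tier := "HIGH"
  attrs := [true, false]
  primary := false
  payload := 0x00
  read fails at signature under R2 (unknown field)
  => FAILS_AT (signature, R2)
checking off the Profile differences that do not matter here:
  enum Channel (field tier in record Profile): symbol PUSH removed -> schema-level compatibility only; this Profile value's decode is unchanged
  field attrs in record Profile: optional changed to required -> schema-level compatibility only; this Profile value's decode is unchanged
  added field score to record Profile: required float32, tag 35 (in v2 it sits immediately before primary) -> schema-level compatibility only; this Profile value's decode is unchanged
  field primary in record Profile: tag 2 changed to 30 -> no rule fires on it and the decoded Profile view is identical with or without it

decoded: FAILS_AT (signature, R2)


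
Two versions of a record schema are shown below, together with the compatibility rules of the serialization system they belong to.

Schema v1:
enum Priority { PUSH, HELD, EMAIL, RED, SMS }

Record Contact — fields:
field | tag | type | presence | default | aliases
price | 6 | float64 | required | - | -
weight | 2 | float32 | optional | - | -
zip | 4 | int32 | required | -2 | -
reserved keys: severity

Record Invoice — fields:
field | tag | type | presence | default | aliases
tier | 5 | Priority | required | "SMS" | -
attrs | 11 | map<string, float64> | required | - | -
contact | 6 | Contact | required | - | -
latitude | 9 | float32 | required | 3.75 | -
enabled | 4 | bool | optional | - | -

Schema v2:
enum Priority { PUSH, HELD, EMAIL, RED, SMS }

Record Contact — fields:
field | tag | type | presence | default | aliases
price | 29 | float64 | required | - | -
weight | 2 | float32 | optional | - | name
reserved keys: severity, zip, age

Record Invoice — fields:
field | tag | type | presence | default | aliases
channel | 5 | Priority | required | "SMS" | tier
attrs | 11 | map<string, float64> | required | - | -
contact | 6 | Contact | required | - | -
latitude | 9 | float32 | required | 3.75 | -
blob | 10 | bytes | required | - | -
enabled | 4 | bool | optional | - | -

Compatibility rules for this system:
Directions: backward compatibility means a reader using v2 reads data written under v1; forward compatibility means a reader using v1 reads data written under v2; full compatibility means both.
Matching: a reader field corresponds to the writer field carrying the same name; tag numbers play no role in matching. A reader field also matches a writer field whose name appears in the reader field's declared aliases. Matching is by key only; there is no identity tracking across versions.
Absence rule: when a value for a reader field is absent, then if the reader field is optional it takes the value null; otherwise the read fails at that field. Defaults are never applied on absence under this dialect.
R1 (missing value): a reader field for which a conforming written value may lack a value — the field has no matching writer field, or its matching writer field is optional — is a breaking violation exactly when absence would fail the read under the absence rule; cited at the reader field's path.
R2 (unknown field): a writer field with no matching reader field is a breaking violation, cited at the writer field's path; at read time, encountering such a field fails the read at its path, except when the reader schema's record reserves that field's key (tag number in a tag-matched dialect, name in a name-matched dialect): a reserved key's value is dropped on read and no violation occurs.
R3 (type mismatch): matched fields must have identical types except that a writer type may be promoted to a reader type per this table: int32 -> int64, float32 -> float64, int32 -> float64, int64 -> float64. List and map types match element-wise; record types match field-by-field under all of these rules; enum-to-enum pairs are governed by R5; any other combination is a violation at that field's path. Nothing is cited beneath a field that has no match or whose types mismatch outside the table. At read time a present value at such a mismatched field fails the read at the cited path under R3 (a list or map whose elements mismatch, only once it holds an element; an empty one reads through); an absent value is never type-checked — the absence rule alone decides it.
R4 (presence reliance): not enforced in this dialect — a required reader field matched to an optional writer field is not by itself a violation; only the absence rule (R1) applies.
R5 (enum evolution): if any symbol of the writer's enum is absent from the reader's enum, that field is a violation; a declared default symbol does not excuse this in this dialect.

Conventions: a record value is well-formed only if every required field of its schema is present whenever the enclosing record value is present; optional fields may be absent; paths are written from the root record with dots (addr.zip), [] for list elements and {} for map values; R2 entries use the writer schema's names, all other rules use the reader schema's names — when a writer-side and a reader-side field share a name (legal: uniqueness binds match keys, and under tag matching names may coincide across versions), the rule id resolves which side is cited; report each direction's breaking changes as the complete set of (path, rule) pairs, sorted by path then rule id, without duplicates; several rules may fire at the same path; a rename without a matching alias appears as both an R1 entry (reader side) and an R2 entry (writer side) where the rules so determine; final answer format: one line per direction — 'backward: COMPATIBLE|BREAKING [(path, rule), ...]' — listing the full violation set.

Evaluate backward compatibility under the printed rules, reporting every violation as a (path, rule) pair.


arrows below run writer -> reader for Invoice
backward on Invoice — v2 reading data written by v1:
  Priority -> Priority, writer required: channel aligns to tier
  map<string, float64> -> map<string, float64>, writer required: attrs aligns to attrs
  Contact -> Contact, writer required: contact aligns to contact
  float32 -> float32, writer required: latitude aligns to latitude
  no writer field matches reader blob
  bool -> bool, writer optional: enabled aligns to enabled
  float64 -> float64, writer required: contact.price aligns to contact.price
  float32 -> float32, writer optional: contact.weight aligns to contact.weight
  leftover writer field: contact.zip
  R1 fires at blob
  backward on Invoice therefore BREAKING (1)
checking off the Invoice differences that do not matter here:
  field price in record Contact: tag 6 changed to 29 -> no rule fires on it in Invoice's dialect; the asked verdict holds
  removed field zip from record Contact (its key "zip" joins the reserved list) -> its effect on Invoice is confined to the forward direction, not asked
  renamed field tier to channel in record Invoice (alias tier declared on the renamed field) -> its effect on Invoice is confined to the forward direction, not asked

backward: BREAKING [(blob, R1)]


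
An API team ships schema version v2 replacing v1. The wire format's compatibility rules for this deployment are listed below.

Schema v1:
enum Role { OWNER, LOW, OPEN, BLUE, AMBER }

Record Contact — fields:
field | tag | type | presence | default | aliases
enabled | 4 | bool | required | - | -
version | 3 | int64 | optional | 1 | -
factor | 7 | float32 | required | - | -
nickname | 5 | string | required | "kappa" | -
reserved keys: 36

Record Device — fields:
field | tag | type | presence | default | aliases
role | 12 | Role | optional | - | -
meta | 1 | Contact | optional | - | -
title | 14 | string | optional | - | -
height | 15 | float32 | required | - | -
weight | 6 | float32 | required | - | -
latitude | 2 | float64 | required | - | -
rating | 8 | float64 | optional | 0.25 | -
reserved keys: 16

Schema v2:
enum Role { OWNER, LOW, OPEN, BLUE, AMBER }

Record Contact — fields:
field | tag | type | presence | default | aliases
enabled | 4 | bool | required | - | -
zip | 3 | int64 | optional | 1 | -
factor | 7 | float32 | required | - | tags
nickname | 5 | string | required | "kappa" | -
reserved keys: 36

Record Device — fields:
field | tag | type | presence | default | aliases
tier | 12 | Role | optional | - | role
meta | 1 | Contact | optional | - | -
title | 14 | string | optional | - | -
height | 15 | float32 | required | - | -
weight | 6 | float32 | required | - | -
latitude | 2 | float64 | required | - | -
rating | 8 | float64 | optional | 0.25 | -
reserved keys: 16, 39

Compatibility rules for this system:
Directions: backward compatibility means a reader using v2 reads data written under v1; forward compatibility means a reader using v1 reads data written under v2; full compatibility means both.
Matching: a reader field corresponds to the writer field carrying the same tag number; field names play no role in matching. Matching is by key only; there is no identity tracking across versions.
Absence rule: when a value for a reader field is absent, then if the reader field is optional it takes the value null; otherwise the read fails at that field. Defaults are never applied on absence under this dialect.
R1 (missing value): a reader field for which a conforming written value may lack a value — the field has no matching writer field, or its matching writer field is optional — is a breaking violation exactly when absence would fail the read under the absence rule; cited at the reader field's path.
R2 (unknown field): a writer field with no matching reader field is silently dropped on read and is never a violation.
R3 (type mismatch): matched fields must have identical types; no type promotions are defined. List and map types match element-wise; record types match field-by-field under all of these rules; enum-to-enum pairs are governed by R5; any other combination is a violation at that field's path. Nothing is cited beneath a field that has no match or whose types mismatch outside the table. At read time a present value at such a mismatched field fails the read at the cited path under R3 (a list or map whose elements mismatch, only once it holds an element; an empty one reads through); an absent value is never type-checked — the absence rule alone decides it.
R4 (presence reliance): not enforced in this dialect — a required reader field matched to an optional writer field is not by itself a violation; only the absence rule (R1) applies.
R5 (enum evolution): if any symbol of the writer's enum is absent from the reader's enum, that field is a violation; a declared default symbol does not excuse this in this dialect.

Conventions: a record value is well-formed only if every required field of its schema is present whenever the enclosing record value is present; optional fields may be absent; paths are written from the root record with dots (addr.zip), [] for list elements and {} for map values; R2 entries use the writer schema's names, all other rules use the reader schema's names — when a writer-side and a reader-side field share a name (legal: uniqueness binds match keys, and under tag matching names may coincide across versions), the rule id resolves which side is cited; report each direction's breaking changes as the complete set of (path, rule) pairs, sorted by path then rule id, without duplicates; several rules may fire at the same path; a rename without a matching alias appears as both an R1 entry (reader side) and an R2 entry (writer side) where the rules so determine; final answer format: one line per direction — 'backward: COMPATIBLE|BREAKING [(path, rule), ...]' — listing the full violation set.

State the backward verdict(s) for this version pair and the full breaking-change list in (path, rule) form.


backward: COMPATIBLE []

each type pair in Device: writer, then reader
backward on Device — v2 reading data written by v1:
  writer optional, Role -> Role: reader tier maps from writer role
  writer optional, Contact -> Contact: reader meta maps from writer meta
  writer optional, string -> string: reader title maps from writer title
  writer required, float32 -> float32: reader height maps from writer height
  writer required, float32 -> float32: reader weight maps from writer weight
  writer required, float64 -> float64: reader latitude maps from writer latitude
  writer optional, float64 -> float64: reader rating maps from writer rating
  writer required, bool -> bool: reader meta.enabled maps from writer meta.enabled
  writer optional, int64 -> int64: reader meta.zip maps from writer meta.version
  writer required, float32 -> float32: reader meta.factor maps from writer meta.factor
  writer required, string -> string: reader meta.nickname maps from writer meta.nickname
  nothing fires on Device: backward is COMPATIBLE
the other Device changes do not affect what is asked:
  renamed field role to tier in record Device (alias role declared on the renamed field) -> fires no rule on Device, leaving the asked answer as it is
  renamed field version to zip in record Contact -> fires no rule on Device, leaving the asked answer as it is


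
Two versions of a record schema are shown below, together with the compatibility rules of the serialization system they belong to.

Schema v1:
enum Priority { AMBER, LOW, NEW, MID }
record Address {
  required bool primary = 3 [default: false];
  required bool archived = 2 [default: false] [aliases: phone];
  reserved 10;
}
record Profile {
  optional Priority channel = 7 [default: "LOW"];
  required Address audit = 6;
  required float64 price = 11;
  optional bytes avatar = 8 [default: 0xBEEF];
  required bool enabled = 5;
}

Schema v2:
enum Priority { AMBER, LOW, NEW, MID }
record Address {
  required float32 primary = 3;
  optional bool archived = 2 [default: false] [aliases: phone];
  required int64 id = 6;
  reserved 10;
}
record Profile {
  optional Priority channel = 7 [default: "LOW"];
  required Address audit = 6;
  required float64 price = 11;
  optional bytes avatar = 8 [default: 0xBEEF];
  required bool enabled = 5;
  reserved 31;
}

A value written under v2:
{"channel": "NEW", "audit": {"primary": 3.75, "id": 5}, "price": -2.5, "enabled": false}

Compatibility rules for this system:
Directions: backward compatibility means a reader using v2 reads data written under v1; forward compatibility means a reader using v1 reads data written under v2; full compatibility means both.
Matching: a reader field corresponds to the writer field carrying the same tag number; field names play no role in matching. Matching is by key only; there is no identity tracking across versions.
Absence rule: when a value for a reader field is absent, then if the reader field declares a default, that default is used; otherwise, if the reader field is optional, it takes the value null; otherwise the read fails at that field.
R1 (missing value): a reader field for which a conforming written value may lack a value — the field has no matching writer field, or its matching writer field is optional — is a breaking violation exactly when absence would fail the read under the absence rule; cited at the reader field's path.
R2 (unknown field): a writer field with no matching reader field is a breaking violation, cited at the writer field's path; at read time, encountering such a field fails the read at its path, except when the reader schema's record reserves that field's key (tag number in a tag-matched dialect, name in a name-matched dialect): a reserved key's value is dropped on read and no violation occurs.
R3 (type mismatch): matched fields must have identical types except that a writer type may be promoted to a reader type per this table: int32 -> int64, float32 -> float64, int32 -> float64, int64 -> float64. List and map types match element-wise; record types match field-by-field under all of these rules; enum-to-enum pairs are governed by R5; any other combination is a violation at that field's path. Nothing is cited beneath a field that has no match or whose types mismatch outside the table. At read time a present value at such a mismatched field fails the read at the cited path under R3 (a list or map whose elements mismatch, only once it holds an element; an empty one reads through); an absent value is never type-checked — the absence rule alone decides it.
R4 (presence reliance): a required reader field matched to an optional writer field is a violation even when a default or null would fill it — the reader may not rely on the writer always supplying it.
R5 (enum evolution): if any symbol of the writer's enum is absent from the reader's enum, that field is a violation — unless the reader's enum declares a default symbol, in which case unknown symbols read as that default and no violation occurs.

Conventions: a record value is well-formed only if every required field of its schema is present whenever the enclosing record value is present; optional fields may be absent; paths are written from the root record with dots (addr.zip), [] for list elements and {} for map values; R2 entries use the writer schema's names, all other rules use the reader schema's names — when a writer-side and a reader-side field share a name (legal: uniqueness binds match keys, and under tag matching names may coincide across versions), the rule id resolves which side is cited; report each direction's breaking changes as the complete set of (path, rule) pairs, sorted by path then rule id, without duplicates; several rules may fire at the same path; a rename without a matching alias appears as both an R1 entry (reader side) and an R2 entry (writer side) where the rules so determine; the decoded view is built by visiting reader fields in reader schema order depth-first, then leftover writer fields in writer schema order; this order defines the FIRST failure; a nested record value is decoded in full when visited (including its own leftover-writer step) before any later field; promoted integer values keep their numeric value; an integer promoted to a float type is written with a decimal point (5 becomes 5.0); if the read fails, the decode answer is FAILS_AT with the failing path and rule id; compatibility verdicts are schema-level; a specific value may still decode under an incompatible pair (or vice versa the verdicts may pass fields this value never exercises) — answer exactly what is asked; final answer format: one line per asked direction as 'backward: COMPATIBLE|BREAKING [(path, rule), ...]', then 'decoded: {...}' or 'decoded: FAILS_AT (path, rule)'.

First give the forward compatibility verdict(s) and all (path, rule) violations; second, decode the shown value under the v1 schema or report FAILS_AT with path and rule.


forward: BREAKING [(audit.archived, R4), (audit.id, R2), (audit.primary, R3)]; decoded: FAILS_AT (audit.primary, R3)

the writer's type comes first in each Profile pair
forward on Profile — v1 reading data written by v2:
  channel: paired with writer channel (Priority -> Priority; writer optional)
  audit: paired with writer audit (Address -> Address; writer required)
  price: paired with writer price (float64 -> float64; writer required)
  avatar: paired with writer avatar (bytes -> bytes; writer optional)
  enabled: paired with writer enabled (bool -> bool; writer required)
  audit.primary: paired with writer audit.primary (float32 -> bool; writer required)
  audit.archived: paired with writer audit.archived (bool -> bool; writer optional)
  leftover writer field: audit.id
  R4 fires at audit.archived
  R2 fires at audit.id
  R3 fires at audit.primary
  forward on Profile therefore BREAKING (3)
migrating the Profile value to v1:
  channel := "NEW"
  read fails at audit.primary under R3
  => FAILS_AT (audit.primary, R3)


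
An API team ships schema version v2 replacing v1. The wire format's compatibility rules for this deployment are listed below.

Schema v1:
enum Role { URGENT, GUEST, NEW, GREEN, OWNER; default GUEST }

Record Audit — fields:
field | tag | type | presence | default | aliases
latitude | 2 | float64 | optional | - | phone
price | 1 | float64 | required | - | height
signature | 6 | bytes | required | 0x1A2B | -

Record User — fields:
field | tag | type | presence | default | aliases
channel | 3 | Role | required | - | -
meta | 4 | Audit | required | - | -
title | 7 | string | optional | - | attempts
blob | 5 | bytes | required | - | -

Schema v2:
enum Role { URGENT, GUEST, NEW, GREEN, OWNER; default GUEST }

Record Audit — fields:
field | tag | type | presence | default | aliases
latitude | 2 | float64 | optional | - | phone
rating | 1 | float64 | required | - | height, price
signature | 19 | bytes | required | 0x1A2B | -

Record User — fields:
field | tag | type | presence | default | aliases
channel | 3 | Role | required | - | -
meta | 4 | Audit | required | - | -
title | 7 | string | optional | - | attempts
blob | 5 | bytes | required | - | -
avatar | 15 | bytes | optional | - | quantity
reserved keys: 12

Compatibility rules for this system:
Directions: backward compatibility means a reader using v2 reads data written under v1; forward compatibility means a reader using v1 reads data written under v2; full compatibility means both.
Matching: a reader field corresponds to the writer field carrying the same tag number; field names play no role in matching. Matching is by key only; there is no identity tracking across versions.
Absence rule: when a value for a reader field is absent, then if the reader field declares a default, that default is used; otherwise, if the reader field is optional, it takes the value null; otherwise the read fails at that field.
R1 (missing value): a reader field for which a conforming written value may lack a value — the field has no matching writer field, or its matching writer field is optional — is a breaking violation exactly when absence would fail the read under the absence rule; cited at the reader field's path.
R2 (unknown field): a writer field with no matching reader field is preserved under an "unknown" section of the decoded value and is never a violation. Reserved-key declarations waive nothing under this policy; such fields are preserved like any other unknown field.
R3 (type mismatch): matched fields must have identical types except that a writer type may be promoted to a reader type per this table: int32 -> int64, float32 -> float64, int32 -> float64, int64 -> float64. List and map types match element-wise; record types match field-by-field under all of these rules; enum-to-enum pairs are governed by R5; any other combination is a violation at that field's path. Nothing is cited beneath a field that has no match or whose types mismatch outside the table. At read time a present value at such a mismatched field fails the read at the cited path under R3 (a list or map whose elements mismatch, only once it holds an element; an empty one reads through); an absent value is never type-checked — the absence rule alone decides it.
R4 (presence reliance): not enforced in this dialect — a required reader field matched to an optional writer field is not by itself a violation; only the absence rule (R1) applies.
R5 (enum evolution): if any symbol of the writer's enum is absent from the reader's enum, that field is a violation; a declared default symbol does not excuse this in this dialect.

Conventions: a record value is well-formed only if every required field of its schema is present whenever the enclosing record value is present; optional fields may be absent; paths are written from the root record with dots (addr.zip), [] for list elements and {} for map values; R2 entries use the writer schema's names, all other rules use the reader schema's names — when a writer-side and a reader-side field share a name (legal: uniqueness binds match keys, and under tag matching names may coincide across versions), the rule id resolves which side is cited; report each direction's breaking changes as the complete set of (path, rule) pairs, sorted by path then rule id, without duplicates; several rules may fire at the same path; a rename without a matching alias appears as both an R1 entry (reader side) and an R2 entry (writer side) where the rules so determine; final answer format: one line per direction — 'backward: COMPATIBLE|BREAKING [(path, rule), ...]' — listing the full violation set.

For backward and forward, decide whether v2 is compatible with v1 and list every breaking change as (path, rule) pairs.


in User below, arrows point writer -> reader
checking backward for User: reader v2 against writer v1:
  channel: Role -> Role, writer required; from channel
  meta: Audit -> Audit, writer required; from meta
  title: string -> string, writer optional; from title
  blob: bytes -> bytes, writer required; from blob
  avatar: no writer match
  meta.latitude: float64 -> float64, writer optional; from meta.latitude
  meta.rating: float64 -> float64, writer required; from meta.price
  meta.signature: no writer match
  leftover writer field: meta.signature
  => no violations; backward on User: COMPATIBLE
checking forward for User: reader v1 against writer v2:
  channel: Role -> Role, writer required; from channel
  meta: Audit -> Audit, writer required; from meta
  title: string -> string, writer optional; from title
  blob: bytes -> bytes, writer required; from blob
  leftover writer field: avatar
  meta.latitude: float64 -> float64, writer optional; from meta.latitude
  meta.price: float64 -> float64, writer required; from meta.rating
  meta.signature: no writer match
  leftover writer field: meta.signature
  => no violations; forward on User: COMPATIBLE

backward: COMPATIBLE []; forward: COMPATIBLE []


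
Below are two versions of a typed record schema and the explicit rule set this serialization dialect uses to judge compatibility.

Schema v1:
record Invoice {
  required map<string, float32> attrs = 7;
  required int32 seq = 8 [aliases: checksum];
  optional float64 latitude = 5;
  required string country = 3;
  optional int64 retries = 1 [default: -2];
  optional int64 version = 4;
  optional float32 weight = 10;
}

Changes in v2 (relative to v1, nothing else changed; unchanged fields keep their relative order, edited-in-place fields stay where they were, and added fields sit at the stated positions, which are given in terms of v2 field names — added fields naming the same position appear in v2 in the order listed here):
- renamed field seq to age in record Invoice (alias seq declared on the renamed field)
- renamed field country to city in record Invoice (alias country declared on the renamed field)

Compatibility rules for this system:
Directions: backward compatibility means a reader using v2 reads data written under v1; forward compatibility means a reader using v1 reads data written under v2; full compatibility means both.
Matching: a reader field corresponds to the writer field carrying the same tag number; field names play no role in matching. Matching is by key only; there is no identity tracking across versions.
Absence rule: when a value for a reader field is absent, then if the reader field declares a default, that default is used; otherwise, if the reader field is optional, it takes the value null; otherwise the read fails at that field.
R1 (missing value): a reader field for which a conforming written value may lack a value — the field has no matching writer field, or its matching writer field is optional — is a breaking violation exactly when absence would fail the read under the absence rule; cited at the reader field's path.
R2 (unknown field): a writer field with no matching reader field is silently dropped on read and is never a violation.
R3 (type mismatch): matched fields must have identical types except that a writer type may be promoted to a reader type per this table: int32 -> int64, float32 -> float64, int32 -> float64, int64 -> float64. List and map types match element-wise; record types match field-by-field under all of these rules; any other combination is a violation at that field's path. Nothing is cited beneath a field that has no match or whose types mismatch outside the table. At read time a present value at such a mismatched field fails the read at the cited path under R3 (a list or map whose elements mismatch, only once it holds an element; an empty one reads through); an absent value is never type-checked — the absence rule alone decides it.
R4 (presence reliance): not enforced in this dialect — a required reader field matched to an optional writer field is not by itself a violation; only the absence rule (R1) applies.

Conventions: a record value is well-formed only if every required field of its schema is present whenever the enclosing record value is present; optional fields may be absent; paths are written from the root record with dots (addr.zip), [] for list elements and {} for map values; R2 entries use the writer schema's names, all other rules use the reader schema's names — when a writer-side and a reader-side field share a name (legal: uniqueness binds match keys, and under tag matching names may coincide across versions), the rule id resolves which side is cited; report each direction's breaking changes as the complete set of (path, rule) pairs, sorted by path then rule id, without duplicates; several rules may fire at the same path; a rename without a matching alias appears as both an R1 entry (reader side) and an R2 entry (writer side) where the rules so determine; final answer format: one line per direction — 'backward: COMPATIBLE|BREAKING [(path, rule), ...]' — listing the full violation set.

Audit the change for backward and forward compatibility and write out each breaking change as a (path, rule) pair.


backward: COMPATIBLE []; forward: COMPATIBLE []

arrows below run writer -> reader for Invoice
backward for Invoice (reader v2, writer v1):
  attrs: paired with writer attrs (map<string, float32> -> map<string, float32>; writer required)
  age: paired with writer seq (int32 -> int32; writer required)
  latitude: paired with writer latitude (float64 -> float64; writer optional)
  city: paired with writer country (string -> string; writer required)
  retries: paired with writer retries (int64 -> int64; writer optional)
  version: paired with writer version (int64 -> int64; writer optional)
  weight: paired with writer weight (float32 -> float32; writer optional)
  => backward verdict for Invoice: COMPATIBLE, no violations
forward for Invoice (reader v1, writer v2):
  attrs: paired with writer attrs (map<string, float32> -> map<string, float32>; writer required)
  seq: paired with writer age (int32 -> int32; writer required)
  latitude: paired with writer latitude (float64 -> float64; writer optional)
  country: paired with writer city (string -> string; writer required)
  retries: paired with writer retries (int64 -> int64; writer optional)
  version: paired with writer version (int64 -> int64; writer optional)
  weight: paired with writer weight (float32 -> float32; writer optional)
  => forward verdict for Invoice: COMPATIBLE, no violations


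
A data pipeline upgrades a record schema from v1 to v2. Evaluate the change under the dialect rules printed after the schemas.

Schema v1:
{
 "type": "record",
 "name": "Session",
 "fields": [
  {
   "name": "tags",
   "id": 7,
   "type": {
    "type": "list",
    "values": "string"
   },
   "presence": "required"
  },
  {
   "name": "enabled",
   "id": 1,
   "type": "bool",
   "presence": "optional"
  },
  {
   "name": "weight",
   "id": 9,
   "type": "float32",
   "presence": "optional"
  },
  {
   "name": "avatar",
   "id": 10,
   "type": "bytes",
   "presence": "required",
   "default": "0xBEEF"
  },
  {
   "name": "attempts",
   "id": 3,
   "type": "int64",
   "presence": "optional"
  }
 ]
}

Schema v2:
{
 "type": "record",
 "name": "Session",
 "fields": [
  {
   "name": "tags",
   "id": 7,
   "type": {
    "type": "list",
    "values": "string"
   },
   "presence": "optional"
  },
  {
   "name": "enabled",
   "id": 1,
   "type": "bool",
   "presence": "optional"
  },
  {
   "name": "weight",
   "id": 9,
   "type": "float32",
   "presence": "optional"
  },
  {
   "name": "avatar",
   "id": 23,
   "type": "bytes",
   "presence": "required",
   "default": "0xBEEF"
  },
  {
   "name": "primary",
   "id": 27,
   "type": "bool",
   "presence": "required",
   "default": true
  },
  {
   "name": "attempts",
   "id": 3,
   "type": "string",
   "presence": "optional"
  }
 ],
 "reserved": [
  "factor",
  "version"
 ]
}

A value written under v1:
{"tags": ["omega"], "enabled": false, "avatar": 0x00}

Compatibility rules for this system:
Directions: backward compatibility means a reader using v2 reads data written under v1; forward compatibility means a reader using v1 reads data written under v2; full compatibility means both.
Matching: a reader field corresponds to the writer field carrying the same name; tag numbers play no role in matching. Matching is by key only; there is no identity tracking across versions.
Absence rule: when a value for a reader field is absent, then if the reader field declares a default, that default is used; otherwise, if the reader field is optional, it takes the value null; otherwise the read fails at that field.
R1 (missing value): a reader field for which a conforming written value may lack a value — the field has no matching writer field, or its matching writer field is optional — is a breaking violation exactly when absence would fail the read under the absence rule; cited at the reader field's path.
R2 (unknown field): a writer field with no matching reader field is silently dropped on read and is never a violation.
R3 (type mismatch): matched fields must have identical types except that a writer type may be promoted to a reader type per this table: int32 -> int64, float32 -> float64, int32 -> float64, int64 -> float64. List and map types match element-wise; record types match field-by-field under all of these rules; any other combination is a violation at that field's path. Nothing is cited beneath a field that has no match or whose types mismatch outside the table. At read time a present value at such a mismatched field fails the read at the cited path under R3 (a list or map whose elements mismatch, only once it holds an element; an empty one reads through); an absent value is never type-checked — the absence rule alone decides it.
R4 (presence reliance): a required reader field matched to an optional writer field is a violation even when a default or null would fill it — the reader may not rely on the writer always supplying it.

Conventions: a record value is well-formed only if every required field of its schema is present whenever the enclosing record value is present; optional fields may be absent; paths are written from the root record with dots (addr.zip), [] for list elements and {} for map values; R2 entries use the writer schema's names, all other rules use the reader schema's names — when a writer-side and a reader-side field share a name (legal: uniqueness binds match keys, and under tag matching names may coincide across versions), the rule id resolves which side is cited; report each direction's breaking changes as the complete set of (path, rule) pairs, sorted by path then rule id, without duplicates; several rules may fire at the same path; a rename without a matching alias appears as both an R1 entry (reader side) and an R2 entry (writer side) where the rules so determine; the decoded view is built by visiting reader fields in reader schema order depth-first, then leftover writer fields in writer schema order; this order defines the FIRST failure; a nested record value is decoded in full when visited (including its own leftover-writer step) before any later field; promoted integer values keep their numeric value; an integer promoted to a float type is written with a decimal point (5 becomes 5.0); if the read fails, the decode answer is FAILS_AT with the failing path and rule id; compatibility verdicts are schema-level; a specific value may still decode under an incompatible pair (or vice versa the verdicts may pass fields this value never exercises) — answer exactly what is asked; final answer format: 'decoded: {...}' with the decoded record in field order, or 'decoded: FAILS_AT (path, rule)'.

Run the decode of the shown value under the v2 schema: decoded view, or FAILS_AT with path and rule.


decoded: {"tags": ["omega"], "enabled": false, "weight": null, "avatar": 0x00, "primary": true, "attempts": null}

in Session below, arrows point writer -> reader
decoding the Session value with the v2 reader:
  tags := ["omega"]
  enabled := false
  weight := null (missing; optional => null)
  avatar := 0x00
  primary := true (missing; default applied)
  attempts := null (missing; optional => null)
  => decoded: {"tags": ["omega"], "enabled": false, "weight": null, "avatar": 0x00, "primary": true, "attempts": null}
the other Session changes do not affect what is asked:
  field attempts in record Session: type int64 changed to string -> shifts the Session verdicts, not this decode
  field tags in record Session: required changed to optional -> shifts the Session verdicts, not this decode
  field avatar in record Session: tag 10 changed to 23 -> no rule fires on it and the decoded Session view is identical with or without it
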